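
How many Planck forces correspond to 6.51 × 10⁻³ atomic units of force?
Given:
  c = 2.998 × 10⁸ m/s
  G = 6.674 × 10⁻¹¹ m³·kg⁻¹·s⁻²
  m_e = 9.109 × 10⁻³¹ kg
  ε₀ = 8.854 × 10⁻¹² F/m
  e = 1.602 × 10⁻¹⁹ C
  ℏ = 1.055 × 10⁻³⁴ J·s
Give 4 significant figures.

4.421 × 10⁻⁵⁴

atomic unit of force: F_au = E_h/a₀ = m_e²e⁶/((4πε₀)³ℏ⁴) = 8.220 × 10⁻⁸ N
Planck force: F_P = c⁴/G = 1.210 × 10⁴⁴ N
6.51 × 10⁻³ × 8.220 × 10⁻⁸ / 1.210 × 10⁴⁴ = 4.421 × 10⁻⁵⁴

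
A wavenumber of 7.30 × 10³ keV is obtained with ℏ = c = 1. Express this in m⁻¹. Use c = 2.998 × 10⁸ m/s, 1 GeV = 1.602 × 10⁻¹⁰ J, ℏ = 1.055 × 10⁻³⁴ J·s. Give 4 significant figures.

3.697 × 10¹³ m⁻¹

Inverse length is [E]/(ℏc).
1 GeV → 1/(ℏc) × (1 GeV in J) = 5.065 × 10¹⁵ m⁻¹.
Convert the energy scale: 7.30 × 10³ keV = 7.30 × 10⁻³ GeV.
Result: 7.30 × 10⁻³ × 5.065 × 10¹⁵ = 3.697 × 10¹³ m⁻¹.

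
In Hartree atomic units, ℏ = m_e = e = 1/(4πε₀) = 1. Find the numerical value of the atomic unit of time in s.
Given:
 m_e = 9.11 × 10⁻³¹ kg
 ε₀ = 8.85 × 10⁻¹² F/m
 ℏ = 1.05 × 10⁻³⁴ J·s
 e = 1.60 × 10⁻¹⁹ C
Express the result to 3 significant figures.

2.40 × 10⁻¹⁷ s

The unique combination of the constants set to 1 with dimensions of time is τ_au = (4πε₀)²ℏ³/(m_e e⁴).
E_h = 4.38 × 10⁻¹⁸ J
ℏ/E_h = 2.40 × 10⁻¹⁷ s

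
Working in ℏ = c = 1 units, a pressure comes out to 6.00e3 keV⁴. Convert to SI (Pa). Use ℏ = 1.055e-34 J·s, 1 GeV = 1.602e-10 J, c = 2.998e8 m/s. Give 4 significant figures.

Pressure is [E]/[L]³ = [E]⁴/(ℏc)³.
1 GeV⁴ → 1/(ℏc)³ × (1 GeV in J)⁴ = 2.082e37 Pa.
Convert the energy scale: 6.00e3 keV⁴ = 6.00e-21 GeV⁴.
Result: 6.00e-21 × 2.082e37 = 1.249e17 Pa.

1.249e17 Pa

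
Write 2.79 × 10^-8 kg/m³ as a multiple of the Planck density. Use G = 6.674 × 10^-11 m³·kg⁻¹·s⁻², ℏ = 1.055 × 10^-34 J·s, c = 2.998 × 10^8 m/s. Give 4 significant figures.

5.413 × 10^-105

Planck density: ρ_P = c⁵/(ℏG²) = 5.154 × 10^96 kg/m³.
2.79 × 10^-8 / 5.154 × 10^96 = 5.413 × 10^-105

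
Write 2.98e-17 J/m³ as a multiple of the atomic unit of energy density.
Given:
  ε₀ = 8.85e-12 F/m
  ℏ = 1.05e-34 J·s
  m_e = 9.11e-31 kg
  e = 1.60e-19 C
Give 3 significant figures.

atomic unit of energy density: u_au = E_h/a₀³ = m_e⁴e¹⁰/((4πε₀)⁵ℏ⁸) = 3.01e13 J/m³.
2.98e-17 / 3.01e13 = 9.89e-31

9.89e-31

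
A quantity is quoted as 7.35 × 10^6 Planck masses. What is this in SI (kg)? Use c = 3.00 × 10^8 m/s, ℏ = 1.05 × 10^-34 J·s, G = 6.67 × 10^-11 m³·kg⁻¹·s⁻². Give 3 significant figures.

One Planck mass: m_P = √(ℏc/G) = 2.17 × 10^-8 kg.
7.35 × 10^6 × 2.17 × 10^-8 kg = 0.160 kg

0.160 kg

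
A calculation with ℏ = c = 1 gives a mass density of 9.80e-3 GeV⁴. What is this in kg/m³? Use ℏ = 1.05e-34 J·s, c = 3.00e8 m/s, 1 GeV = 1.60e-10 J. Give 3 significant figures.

Mass density is [E]/(c²[L]³) = [E]⁴/(ℏ³c⁵).
1 GeV⁴ → 1/(ℏ³c⁵) × (1 GeV in J)⁴ = 2.33e20 kg/m³.
Result: 9.80e-3 × 2.33e20 = 2.28e18 kg/m³.

2.28e18 kg/m³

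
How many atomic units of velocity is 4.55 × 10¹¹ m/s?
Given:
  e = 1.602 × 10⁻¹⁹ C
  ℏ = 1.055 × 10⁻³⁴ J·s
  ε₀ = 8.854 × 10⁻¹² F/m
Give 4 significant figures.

2.081 × 10⁵

atomic unit of velocity: v_au = e²/(4πε₀ℏ) = 2.186 × 10⁶ m/s.
4.55 × 10¹¹ / 2.186 × 10⁶ = 2.081 × 10⁵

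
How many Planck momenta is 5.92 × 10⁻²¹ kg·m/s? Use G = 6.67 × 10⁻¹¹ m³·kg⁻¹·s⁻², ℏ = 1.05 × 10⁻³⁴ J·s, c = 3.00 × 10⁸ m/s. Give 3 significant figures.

9.08 × 10⁻²²

Planck momentum: p_P = √(ℏc³/G) = 6.52 kg·m/s.
5.92 × 10⁻²¹ / 6.52 = 9.08 × 10⁻²²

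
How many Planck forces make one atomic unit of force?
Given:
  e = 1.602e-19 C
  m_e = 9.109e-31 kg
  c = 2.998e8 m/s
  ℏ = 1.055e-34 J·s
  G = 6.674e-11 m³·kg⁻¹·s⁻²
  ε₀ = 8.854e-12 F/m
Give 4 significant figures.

6.791e-52

atomic unit of force: F_au = E_h/a₀ = m_e²e⁶/((4πε₀)³ℏ⁴) = 8.220e-8 N
Planck force: F_P = c⁴/G = 1.210e44 N
ratio = 8.220e-8 / 1.210e44 = 6.791e-52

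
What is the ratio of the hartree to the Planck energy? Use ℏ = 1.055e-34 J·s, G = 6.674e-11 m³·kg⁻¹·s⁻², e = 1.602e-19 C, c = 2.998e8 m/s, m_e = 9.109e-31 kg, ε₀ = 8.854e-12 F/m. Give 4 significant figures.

hartree: E_h = m_e e⁴/(4πε₀ℏ)² = 4.354e-18 J
Planck energy: E_P = √(ℏc⁵/G) = 1.957e9 J
ratio = 4.354e-18 / 1.957e9 = 2.225e-27

2.225e-27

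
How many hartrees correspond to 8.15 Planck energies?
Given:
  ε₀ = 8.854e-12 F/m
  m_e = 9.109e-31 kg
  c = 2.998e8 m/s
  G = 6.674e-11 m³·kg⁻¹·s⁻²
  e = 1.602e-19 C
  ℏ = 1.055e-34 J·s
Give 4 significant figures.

Planck energy: E_P = √(ℏc⁵/G) = 1.957e9 J
hartree: E_h = m_e e⁴/(4πε₀ℏ)² = 4.354e-18 J
8.15 × 1.957e9 / 4.354e-18 = 3.662e27

3.662e27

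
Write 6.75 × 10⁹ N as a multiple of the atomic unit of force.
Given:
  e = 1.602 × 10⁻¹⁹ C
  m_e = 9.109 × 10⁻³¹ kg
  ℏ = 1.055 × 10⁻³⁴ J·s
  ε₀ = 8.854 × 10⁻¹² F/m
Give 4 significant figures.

atomic unit of force: F_au = E_h/a₀ = m_e²e⁶/((4πε₀)³ℏ⁴) = 8.220 × 10⁻⁸ N.
6.75 × 10⁹ / 8.220 × 10⁻⁸ = 8.212 × 10¹⁶

8.212 × 10¹⁶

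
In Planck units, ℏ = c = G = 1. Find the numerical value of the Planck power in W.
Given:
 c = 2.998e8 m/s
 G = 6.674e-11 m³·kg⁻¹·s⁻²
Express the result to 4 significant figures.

3.629e52 W

From ℏ = c = G = 1 the power scale is P_P = c⁵/G.
  = 2.422e42 / 6.674e-11
  = 3.629e52 W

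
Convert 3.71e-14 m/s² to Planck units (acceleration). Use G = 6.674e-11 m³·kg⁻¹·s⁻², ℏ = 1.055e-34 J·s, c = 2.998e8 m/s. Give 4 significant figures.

6.672e-66

Planck acceleration: a_P = √(c⁷/(ℏG)) = 5.560e51 m/s².
3.71e-14 / 5.560e51 = 6.672e-66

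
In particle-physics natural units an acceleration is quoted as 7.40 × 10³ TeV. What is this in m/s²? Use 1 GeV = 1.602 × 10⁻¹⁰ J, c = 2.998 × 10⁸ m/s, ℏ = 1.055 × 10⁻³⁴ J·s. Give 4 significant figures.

3.369 × 10³⁹ m/s²

Acceleration is [L]/[T]² = c·[E]/ℏ.
1 GeV → c/ℏ × (1 GeV in J) = 4.552 × 10³² m/s².
Convert the energy scale: 7.40 × 10³ TeV = 7.40 × 10⁶ GeV.
Result: 7.40 × 10⁶ × 4.552 × 10³² = 3.369 × 10³⁹ m/s².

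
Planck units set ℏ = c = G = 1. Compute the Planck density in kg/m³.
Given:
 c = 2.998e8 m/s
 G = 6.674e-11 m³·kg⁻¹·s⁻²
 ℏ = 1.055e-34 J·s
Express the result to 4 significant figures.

Dimensional analysis gives ρ_P = c⁵/(ℏG²).
  = 2.422e42 / 4.699e-55
  = 5.154e96 kg/m³

5.154e96 kg/m³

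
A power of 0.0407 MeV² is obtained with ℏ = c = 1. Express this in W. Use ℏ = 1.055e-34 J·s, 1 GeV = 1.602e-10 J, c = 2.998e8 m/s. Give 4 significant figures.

9.901e6 W

Power is [E]/[T] = [E]²/ℏ.
1 GeV² → 1/ℏ × (1 GeV in J)² = 2.433e14 W.
Convert the energy scale: 0.0407 MeV² = 4.07e-8 GeV².
Result: 4.07e-8 × 2.433e14 = 9.901e6 W.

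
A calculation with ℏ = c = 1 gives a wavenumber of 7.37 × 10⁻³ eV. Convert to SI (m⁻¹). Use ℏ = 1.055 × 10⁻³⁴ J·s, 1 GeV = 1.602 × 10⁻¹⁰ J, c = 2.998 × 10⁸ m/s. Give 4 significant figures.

Inverse length is [E]/(ℏc).
1 GeV → 1/(ℏc) × (1 GeV in J) = 5.065 × 10¹⁵ m⁻¹.
Convert the energy scale: 7.37 × 10⁻³ eV = 7.37 × 10⁻¹² GeV.
Result: 7.37 × 10⁻¹² × 5.065 × 10¹⁵ = 3.733 × 10⁴ m⁻¹.

3.733 × 10⁴ m⁻¹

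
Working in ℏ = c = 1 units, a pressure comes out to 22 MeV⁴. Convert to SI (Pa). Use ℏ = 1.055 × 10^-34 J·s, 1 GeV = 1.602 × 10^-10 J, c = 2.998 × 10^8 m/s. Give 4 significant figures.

4.580 × 10^26 Pa

Pressure is [E]/[L]³ = [E]⁴/(ℏc)³.
1 GeV⁴ → 1/(ℏc)³ × (1 GeV in J)⁴ = 2.082 × 10^37 Pa.
Convert the energy scale: 22 MeV⁴ = 2.20 × 10^-11 GeV⁴.
Result: 2.20 × 10^-11 × 2.082 × 10^37 = 4.580 × 10^26 Pa.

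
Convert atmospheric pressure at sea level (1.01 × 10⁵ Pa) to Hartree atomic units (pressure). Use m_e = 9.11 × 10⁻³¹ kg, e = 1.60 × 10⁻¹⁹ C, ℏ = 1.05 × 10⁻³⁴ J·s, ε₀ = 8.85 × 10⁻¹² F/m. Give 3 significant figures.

3.35 × 10⁻⁹

atomic unit of pressure: P_au = E_h/a₀³ = m_e⁴e¹⁰/((4πε₀)⁵ℏ⁸) = 3.01 × 10¹³ Pa.
1.01 × 10⁵ / 3.01 × 10¹³ = 3.35 × 10⁻⁹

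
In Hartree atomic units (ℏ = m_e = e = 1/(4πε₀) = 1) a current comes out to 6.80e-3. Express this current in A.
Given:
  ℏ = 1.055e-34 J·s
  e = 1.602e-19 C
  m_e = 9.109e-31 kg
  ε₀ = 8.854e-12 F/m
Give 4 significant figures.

One atomic unit of electric current: I_au = e E_h/ℏ = m_e e⁵/((4πε₀)²ℏ³) = 6.612e-3 A.
6.80e-3 × 6.612e-3 A = 4.496e-5 A

4.496e-5 A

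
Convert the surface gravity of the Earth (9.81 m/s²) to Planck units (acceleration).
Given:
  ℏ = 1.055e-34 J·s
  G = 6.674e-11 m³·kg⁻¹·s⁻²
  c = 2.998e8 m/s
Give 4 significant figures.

Planck acceleration: a_P = √(c⁷/(ℏG)) = 5.560e51 m/s².
9.81 / 5.560e51 = 1.764e-51

1.764e-51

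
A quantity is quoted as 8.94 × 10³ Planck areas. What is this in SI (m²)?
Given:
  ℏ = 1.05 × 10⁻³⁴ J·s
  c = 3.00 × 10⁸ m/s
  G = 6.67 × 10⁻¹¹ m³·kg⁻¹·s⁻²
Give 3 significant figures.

2.32 × 10⁻⁶⁶ m²

One Planck area: A_P = ℏG/c³ = 2.59 × 10⁻⁷⁰ m².
8.94 × 10³ × 2.59 × 10⁻⁷⁰ m² = 2.32 × 10⁻⁶⁶ m²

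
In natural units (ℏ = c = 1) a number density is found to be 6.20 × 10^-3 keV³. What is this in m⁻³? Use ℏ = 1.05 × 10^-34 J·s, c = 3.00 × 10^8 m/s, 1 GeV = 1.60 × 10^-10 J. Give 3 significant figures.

8.12 × 10^26 m⁻³

Number density is [L]⁻³ = [E]³/(ℏc)³.
1 GeV³ → 1/(ℏc)³ × (1 GeV in J)³ = 1.31 × 10^47 m⁻³.
Convert the energy scale: 6.20 × 10^-3 keV³ = 6.20 × 10^-21 GeV³.
Result: 6.20 × 10^-21 × 1.31 × 10^47 = 8.12 × 10^26 m⁻³.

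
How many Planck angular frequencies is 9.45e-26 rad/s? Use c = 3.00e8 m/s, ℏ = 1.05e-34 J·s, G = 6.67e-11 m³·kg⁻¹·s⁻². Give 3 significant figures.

Planck angular frequency: ω_P = √(c⁵/(ℏG)) = 1.86e43 rad/s.
9.45e-26 / 1.86e43 = 5.07e-69

5.07e-69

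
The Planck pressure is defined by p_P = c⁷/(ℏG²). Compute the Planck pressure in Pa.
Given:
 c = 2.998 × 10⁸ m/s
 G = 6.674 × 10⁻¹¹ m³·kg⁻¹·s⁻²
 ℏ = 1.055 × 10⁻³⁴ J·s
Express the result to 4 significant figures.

p_P = c⁷/(ℏG²)
  = 2.177 × 10⁵⁹ / 4.699 × 10⁻⁵⁵
  = 4.632 × 10¹¹³ Pa

4.632 × 10¹¹³ Pa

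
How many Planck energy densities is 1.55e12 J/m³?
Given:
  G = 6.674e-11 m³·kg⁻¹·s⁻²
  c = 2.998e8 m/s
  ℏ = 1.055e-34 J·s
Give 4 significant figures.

Planck energy density: u_P = c⁷/(ℏG²) = 4.632e113 J/m³.
1.55e12 / 4.632e113 = 3.346e-102

3.346e-102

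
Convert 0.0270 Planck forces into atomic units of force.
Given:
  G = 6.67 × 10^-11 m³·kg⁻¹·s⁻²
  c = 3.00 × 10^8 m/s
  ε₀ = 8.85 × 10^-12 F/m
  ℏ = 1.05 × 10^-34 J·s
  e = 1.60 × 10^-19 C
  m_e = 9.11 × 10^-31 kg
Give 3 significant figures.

3.94 × 10^49

Planck force: F_P = c⁴/G = 1.21 × 10^44 N
atomic unit of force: F_au = E_h/a₀ = m_e²e⁶/((4πε₀)³ℏ⁴) = 8.33 × 10^-8 N
0.0270 × 1.21 × 10^44 / 8.33 × 10^-8 = 3.94 × 10^49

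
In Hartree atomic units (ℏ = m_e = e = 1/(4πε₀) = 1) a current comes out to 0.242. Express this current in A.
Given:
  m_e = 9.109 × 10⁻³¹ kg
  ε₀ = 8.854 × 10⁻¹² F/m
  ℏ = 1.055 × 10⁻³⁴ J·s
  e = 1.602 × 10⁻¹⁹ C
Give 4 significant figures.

1.600 × 10⁻³ A

One atomic unit of electric current: I_au = e E_h/ℏ = m_e e⁵/((4πε₀)²ℏ³) = 6.612 × 10⁻³ A.
0.242 × 6.612 × 10⁻³ A = 1.600 × 10⁻³ A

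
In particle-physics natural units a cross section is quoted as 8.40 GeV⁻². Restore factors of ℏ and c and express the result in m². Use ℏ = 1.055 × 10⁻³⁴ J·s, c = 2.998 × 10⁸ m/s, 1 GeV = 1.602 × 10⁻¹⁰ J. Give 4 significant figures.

3.274 × 10⁻³¹ m²

Area is [L]² = [E]⁻²·(ℏc)²; restore (ℏc)².
1 GeV⁻² → (ℏc)² × (1 GeV in J)⁻² = 3.898 × 10⁻³² m².
Result: 8.40 × 3.898 × 10⁻³² = 3.274 × 10⁻³¹ m².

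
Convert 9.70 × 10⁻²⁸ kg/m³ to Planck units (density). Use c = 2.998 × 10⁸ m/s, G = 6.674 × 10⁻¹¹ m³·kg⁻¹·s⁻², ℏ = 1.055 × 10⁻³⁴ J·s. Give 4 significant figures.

Planck density: ρ_P = c⁵/(ℏG²) = 5.154 × 10⁹⁶ kg/m³.
9.70 × 10⁻²⁸ / 5.154 × 10⁹⁶ = 1.882 × 10⁻¹²⁴

1.882 × 10⁻¹²⁴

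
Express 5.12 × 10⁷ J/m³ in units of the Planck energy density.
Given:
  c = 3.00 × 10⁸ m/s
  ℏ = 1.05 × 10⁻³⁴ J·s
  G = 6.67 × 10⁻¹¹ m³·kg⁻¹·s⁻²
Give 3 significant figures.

Planck energy density: u_P = c⁷/(ℏG²) = 4.68 × 10¹¹³ J/m³.
5.12 × 10⁷ / 4.68 × 10¹¹³ = 1.09 × 10⁻¹⁰⁶

1.09 × 10⁻¹⁰⁶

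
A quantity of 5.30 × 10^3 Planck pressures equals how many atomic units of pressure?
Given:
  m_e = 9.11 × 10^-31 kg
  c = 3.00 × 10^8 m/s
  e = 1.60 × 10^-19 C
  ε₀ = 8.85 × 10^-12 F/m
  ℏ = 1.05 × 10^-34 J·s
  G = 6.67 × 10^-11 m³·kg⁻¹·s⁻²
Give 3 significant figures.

Planck pressure: p_P = c⁷/(ℏG²) = 4.68 × 10^113 Pa
atomic unit of pressure: P_au = E_h/a₀³ = m_e⁴e¹⁰/((4πε₀)⁵ℏ⁸) = 3.01 × 10^13 Pa
5.30 × 10^3 × 4.68 × 10^113 / 3.01 × 10^13 = 8.24 × 10^103

8.24 × 10^103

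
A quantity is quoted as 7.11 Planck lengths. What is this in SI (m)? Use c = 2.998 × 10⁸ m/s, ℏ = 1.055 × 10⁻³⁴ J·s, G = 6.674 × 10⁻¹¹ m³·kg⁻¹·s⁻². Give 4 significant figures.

1.149 × 10⁻³⁴ m

One Planck length: ℓ_P = √(ℏG/c³) = 1.616 × 10⁻³⁵ m.
7.11 × 1.616 × 10⁻³⁵ m = 1.149 × 10⁻³⁴ m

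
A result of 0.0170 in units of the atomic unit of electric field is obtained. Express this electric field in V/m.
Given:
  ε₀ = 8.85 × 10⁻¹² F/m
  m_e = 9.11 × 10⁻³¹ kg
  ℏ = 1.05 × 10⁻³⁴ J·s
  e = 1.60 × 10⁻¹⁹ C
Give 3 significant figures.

8.85 × 10⁹ V/m

One atomic unit of electric field: E_au = E_h/(e a₀) = m_e²e⁵/((4πε₀)³ℏ⁴) = 5.20 × 10¹¹ V/m.
0.0170 × 5.20 × 10¹¹ V/m = 8.85 × 10⁹ V/m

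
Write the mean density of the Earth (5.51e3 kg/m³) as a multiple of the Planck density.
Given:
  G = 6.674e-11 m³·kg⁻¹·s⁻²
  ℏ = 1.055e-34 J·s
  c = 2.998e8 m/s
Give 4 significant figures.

1.069e-93

Planck density: ρ_P = c⁵/(ℏG²) = 5.154e96 kg/m³.
5.51e3 / 5.154e96 = 1.069e-93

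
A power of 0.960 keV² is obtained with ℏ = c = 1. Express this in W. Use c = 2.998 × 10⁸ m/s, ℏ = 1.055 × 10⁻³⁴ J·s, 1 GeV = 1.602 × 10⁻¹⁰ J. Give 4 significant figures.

233.5 W

Power is [E]/[T] = [E]²/ℏ.
1 GeV² → 1/ℏ × (1 GeV in J)² = 2.433 × 10¹⁴ W.
Convert the energy scale: 0.960 keV² = 9.60 × 10⁻¹³ GeV².
Result: 9.60 × 10⁻¹³ × 2.433 × 10¹⁴ = 233.5 W.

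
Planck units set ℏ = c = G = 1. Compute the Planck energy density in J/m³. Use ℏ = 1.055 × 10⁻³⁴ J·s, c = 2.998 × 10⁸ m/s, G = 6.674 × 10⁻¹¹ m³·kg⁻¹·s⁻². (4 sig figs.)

4.632 × 10¹¹³ J/m³

The unique combination of the constants set to 1 with dimensions of energy density is u_P = c⁷/(ℏG²).
  = 2.177 × 10⁵⁹ / 4.699 × 10⁻⁵⁵
  = 4.632 × 10¹¹³ J/m³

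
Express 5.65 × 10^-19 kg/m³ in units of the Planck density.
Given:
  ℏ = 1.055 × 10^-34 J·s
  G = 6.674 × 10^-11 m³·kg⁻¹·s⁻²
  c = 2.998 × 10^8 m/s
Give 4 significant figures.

1.096 × 10^-115

Planck density: ρ_P = c⁵/(ℏG²) = 5.154 × 10^96 kg/m³.
5.65 × 10^-19 / 5.154 × 10^96 = 1.096 × 10^-115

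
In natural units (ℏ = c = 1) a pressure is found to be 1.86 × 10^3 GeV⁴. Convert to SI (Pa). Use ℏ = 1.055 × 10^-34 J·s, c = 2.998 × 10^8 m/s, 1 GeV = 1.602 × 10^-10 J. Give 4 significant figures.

Pressure is [E]/[L]³ = [E]⁴/(ℏc)³.
1 GeV⁴ → 1/(ℏc)³ × (1 GeV in J)⁴ = 2.082 × 10^37 Pa.
Result: 1.86 × 10^3 × 2.082 × 10^37 = 3.872 × 10^40 Pa.

3.872 × 10^40 Pa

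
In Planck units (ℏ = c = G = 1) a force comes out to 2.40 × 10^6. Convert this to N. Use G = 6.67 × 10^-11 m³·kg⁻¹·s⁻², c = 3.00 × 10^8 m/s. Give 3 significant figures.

2.91 × 10^50 N

One Planck force: F_P = c⁴/G = 1.21 × 10^44 N.
2.40 × 10^6 × 1.21 × 10^44 N = 2.91 × 10^50 N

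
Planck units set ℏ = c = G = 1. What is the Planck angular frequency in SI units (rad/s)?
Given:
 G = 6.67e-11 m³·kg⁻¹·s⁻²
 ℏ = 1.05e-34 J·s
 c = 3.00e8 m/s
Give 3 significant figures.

The unique combination of the constants set to 1 with dimensions of angular frequency is ω_P = √(c⁵/(ℏG)).
  = √(3.47e86)
  = 1.86e43 rad/s

1.86e43 rad/s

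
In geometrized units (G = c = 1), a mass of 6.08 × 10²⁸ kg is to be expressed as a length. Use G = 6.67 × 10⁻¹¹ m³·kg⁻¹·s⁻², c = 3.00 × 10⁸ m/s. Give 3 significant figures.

45.1 m

In G = c = 1 units mass has dimensions of length; the conversion factor is G/c².
6.08 × 10²⁸ kg × (G/c²) = 45.1 m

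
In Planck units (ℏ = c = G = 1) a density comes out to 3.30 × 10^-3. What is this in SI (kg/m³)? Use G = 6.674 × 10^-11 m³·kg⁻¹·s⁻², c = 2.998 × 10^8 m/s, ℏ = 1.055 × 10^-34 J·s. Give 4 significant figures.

One Planck density: ρ_P = c⁵/(ℏG²) = 5.154 × 10^96 kg/m³.
3.30 × 10^-3 × 5.154 × 10^96 kg/m³ = 1.701 × 10^94 kg/m³

1.701 × 10^94 kg/m³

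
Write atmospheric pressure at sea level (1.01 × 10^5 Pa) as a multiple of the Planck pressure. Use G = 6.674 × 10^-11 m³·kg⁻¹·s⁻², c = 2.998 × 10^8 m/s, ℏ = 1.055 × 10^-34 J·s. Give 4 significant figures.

2.180 × 10^-109

Planck pressure: p_P = c⁷/(ℏG²) = 4.632 × 10^113 Pa.
1.01 × 10^5 / 4.632 × 10^113 = 2.180 × 10^-109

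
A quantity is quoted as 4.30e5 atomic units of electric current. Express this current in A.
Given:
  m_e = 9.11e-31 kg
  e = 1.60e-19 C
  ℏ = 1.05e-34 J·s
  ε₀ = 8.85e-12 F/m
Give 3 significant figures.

2.87e3 A

One atomic unit of electric current: I_au = e E_h/ℏ = m_e e⁵/((4πε₀)²ℏ³) = 6.67e-3 A.
4.30e5 × 6.67e-3 A = 2.87e3 A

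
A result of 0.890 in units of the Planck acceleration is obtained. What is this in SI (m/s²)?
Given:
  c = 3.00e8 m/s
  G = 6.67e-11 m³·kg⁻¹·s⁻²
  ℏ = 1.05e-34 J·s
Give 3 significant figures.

4.97e51 m/s²

One Planck acceleration: a_P = √(c⁷/(ℏG)) = 5.59e51 m/s².
0.890 × 5.59e51 m/s² = 4.97e51 m/s²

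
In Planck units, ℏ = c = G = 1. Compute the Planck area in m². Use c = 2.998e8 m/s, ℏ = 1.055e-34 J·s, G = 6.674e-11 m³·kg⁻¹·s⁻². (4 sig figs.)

2.613e-70 m²

From ℏ = c = G = 1 the area scale is A_P = ℏG/c³.
  = 7.041e-45 / 2.695e25
  = 2.613e-70 m²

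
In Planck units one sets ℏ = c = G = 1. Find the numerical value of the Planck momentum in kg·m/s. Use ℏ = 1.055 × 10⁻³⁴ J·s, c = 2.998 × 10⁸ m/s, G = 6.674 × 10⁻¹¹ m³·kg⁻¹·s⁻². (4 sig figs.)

6.527 kg·m/s

p_P = √(ℏc³/G)
  = √(42.60)
  = 6.527 kg·m/s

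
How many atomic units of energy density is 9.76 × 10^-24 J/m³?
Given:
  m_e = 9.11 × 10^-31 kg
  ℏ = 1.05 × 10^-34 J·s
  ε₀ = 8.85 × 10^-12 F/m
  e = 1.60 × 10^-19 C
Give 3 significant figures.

atomic unit of energy density: u_au = E_h/a₀³ = m_e⁴e¹⁰/((4πε₀)⁵ℏ⁸) = 3.01 × 10^13 J/m³.
9.76 × 10^-24 / 3.01 × 10^13 = 3.24 × 10^-37

3.24 × 10^-37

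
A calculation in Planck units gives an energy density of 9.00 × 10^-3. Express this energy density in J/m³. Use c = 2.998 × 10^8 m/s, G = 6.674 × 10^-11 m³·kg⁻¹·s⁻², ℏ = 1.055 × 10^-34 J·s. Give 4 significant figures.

4.169 × 10^111 J/m³

One Planck energy density: u_P = c⁷/(ℏG²) = 4.632 × 10^113 J/m³.
9.00 × 10^-3 × 4.632 × 10^113 J/m³ = 4.169 × 10^111 J/m³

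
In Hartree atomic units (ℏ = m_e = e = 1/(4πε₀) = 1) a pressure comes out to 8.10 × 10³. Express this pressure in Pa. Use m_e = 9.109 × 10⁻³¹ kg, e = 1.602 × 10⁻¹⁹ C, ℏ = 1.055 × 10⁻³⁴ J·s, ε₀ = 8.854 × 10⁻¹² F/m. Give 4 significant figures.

2.373 × 10¹⁷ Pa

One atomic unit of pressure: P_au = E_h/a₀³ = m_e⁴e¹⁰/((4πε₀)⁵ℏ⁸) = 2.929 × 10¹³ Pa.
8.10 × 10³ × 2.929 × 10¹³ Pa = 2.373 × 10¹⁷ Pa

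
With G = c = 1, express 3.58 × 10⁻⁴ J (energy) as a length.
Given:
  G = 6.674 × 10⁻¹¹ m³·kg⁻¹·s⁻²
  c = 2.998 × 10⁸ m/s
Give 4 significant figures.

Energy → length via G/c⁴.
3.58 × 10⁻⁴ J × (G/c⁴) = 2.958 × 10⁻⁴⁸ m

2.958 × 10⁻⁴⁸ m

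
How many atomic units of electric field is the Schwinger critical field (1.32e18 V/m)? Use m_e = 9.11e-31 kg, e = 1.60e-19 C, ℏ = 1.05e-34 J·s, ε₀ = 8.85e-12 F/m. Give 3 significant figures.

atomic unit of electric field: E_au = E_h/(e a₀) = m_e²e⁵/((4πε₀)³ℏ⁴) = 5.20e11 V/m.
1.32e18 / 5.20e11 = 2.54e6

2.54e6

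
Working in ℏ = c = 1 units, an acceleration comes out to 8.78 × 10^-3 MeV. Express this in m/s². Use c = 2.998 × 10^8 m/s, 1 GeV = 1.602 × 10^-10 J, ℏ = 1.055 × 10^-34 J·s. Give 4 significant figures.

Acceleration is [L]/[T]² = c·[E]/ℏ.
1 GeV → c/ℏ × (1 GeV in J) = 4.552 × 10^32 m/s².
Convert the energy scale: 8.78 × 10^-3 MeV = 8.78 × 10^-6 GeV.
Result: 8.78 × 10^-6 × 4.552 × 10^32 = 3.997 × 10^27 m/s².

3.997 × 10^27 m/s²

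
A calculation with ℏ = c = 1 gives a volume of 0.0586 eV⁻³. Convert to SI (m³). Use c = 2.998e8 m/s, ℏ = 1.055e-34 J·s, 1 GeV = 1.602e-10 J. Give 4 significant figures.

Volume is [L]³ = [E]⁻³·(ℏc)³.
1 GeV⁻³ → (ℏc)³ × (1 GeV in J)⁻³ = 7.696e-48 m³.
Convert the energy scale: 0.0586 eV⁻³ = 5.86e25 GeV⁻³.
Result: 5.86e25 × 7.696e-48 = 4.510e-22 m³.

4.510e-22 m³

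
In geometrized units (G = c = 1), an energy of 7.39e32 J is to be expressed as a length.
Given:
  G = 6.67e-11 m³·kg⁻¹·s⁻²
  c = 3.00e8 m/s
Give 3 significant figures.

Energy → length via G/c⁴.
7.39e32 J × (G/c⁴) = 6.09e-12 m

6.09e-12 m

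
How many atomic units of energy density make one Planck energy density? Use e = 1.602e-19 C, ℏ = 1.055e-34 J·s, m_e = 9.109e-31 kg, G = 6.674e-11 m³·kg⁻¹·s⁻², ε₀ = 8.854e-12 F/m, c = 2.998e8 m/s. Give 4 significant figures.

Planck energy density: u_P = c⁷/(ℏG²) = 4.632e113 J/m³
atomic unit of energy density: u_au = E_h/a₀³ = m_e⁴e¹⁰/((4πε₀)⁵ℏ⁸) = 2.929e13 J/m³
ratio = 4.632e113 / 2.929e13 = 1.581e100

1.581e100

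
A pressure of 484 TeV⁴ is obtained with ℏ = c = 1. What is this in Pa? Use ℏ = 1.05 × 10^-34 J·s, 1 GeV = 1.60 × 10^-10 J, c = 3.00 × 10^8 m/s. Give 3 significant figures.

1.01 × 10^52 Pa

Pressure is [E]/[L]³ = [E]⁴/(ℏc)³.
1 GeV⁴ → 1/(ℏc)³ × (1 GeV in J)⁴ = 2.10 × 10^37 Pa.
Convert the energy scale: 484 TeV⁴ = 4.84 × 10^14 GeV⁴.
Result: 4.84 × 10^14 × 2.10 × 10^37 = 1.01 × 10^52 Pa.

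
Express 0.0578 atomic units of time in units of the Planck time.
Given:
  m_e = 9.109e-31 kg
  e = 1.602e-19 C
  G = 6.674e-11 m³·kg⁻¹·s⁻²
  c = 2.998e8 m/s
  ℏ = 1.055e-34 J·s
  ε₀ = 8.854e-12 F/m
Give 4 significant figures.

atomic unit of time: τ_au = (4πε₀)²ℏ³/(m_e e⁴) = 2.423e-17 s
Planck time: t_P = √(ℏG/c⁵) = 5.392e-44 s
0.0578 × 2.423e-17 / 5.392e-44 = 2.597e25

2.597e25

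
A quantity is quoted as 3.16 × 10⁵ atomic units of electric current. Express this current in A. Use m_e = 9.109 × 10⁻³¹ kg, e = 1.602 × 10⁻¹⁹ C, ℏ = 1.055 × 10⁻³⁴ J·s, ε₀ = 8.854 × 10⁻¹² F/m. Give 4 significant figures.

One atomic unit of electric current: I_au = e E_h/ℏ = m_e e⁵/((4πε₀)²ℏ³) = 6.612 × 10⁻³ A.
3.16 × 10⁵ × 6.612 × 10⁻³ A = 2.089 × 10³ A

2.089 × 10³ A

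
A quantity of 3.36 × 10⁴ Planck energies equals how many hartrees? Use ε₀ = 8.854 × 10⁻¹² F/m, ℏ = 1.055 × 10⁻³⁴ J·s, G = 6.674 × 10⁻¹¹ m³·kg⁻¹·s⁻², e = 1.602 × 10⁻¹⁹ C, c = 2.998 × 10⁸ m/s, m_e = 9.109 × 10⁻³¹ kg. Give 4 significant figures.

Planck energy: E_P = √(ℏc⁵/G) = 1.957 × 10⁹ J
hartree: E_h = m_e e⁴/(4πε₀ℏ)² = 4.354 × 10⁻¹⁸ J
3.36 × 10⁴ × 1.957 × 10⁹ / 4.354 × 10⁻¹⁸ = 1.510 × 10³¹

1.510 × 10³¹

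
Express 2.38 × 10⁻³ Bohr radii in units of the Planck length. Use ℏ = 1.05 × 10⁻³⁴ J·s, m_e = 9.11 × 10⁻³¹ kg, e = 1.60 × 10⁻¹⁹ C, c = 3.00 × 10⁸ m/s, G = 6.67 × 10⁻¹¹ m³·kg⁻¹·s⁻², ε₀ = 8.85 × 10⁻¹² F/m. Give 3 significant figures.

7.77 × 10²¹

Bohr radius: a₀ = 4πε₀ℏ²/(m_e e²) = 5.26 × 10⁻¹¹ m
Planck length: ℓ_P = √(ℏG/c³) = 1.61 × 10⁻³⁵ m
2.38 × 10⁻³ × 5.26 × 10⁻¹¹ / 1.61 × 10⁻³⁵ = 7.77 × 10²¹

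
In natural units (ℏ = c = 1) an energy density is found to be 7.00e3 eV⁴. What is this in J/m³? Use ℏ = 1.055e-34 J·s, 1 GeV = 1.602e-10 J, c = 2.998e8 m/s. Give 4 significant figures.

1.457e5 J/m³

[E]/[L]³ = [E]⁴/(ℏc)³; restore (ℏc)⁻³.
1 GeV⁴ → 1/(ℏc)³ × (1 GeV in J)⁴ = 2.082e37 J/m³.
Convert the energy scale: 7.00e3 eV⁴ = 7.00e-33 GeV⁴.
Result: 7.00e-33 × 2.082e37 = 1.457e5 J/m³.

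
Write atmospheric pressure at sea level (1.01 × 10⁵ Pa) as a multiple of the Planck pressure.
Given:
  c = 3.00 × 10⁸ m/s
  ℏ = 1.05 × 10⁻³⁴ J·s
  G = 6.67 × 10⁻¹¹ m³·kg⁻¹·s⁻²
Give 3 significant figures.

2.16 × 10⁻¹⁰⁹

Planck pressure: p_P = c⁷/(ℏG²) = 4.68 × 10¹¹³ Pa.
1.01 × 10⁵ / 4.68 × 10¹¹³ = 2.16 × 10⁻¹⁰⁹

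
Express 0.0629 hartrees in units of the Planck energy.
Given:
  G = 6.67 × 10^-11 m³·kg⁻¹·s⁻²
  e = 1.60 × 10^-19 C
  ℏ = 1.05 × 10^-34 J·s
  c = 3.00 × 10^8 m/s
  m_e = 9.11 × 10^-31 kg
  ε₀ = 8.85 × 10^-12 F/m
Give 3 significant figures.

hartree: E_h = m_e e⁴/(4πε₀ℏ)² = 4.38 × 10^-18 J
Planck energy: E_P = √(ℏc⁵/G) = 1.96 × 10^9 J
0.0629 × 4.38 × 10^-18 / 1.96 × 10^9 = 1.41 × 10^-28

1.41 × 10^-28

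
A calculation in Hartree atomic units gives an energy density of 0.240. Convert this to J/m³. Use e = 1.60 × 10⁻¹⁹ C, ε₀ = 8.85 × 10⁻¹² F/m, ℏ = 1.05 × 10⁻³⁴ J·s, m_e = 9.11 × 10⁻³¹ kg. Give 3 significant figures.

7.23 × 10¹² J/m³

One atomic unit of energy density: u_au = E_h/a₀³ = m_e⁴e¹⁰/((4πε₀)⁵ℏ⁸) = 3.01 × 10¹³ J/m³.
0.240 × 3.01 × 10¹³ J/m³ = 7.23 × 10¹² J/m³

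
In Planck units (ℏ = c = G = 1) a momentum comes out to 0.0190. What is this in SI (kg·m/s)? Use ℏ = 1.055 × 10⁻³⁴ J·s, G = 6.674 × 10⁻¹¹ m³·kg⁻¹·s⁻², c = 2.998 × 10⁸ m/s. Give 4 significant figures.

0.1240 kg·m/s

One Planck momentum: p_P = √(ℏc³/G) = 6.527 kg·m/s.
0.0190 × 6.527 kg·m/s = 0.1240 kg·m/s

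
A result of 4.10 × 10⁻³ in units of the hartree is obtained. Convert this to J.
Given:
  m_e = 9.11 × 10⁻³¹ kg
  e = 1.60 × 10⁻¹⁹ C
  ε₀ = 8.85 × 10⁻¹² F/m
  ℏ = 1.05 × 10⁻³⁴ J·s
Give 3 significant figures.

One hartree: E_h = m_e e⁴/(4πε₀ℏ)² = 4.38 × 10⁻¹⁸ J.
4.10 × 10⁻³ × 4.38 × 10⁻¹⁸ J = 1.80 × 10⁻²⁰ J

1.80 × 10⁻²⁰ J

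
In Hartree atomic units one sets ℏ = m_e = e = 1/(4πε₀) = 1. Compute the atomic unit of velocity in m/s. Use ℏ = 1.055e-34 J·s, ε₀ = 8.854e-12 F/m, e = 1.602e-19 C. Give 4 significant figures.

v_au = e²/(4πε₀ℏ)
  = 2.566e-38 / 1.174e-44
  = 2.186e6 m/s

2.186e6 m/s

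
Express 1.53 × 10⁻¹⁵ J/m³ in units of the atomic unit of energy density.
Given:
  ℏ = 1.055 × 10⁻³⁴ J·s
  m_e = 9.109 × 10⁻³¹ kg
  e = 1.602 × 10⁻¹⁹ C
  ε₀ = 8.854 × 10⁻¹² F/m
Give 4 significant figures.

atomic unit of energy density: u_au = E_h/a₀³ = m_e⁴e¹⁰/((4πε₀)⁵ℏ⁸) = 2.929 × 10¹³ J/m³.
1.53 × 10⁻¹⁵ / 2.929 × 10¹³ = 5.223 × 10⁻²⁹

5.223 × 10⁻²⁹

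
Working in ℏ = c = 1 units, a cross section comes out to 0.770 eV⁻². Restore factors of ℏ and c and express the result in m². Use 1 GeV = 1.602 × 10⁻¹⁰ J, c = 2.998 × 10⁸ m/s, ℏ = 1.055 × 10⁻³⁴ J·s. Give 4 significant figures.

Area is [L]² = [E]⁻²·(ℏc)²; restore (ℏc)².
1 GeV⁻² → (ℏc)² × (1 GeV in J)⁻² = 3.898 × 10⁻³² m².
Convert the energy scale: 0.770 eV⁻² = 7.70 × 10¹⁷ GeV⁻².
Result: 7.70 × 10¹⁷ × 3.898 × 10⁻³² = 3.001 × 10⁻¹⁴ m².

3.001 × 10⁻¹⁴ m²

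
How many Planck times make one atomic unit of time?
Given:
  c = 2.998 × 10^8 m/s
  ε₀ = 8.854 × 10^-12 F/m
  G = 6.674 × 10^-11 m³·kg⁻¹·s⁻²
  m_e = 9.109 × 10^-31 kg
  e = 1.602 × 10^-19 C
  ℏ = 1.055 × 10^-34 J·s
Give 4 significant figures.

atomic unit of time: τ_au = (4πε₀)²ℏ³/(m_e e⁴) = 2.423 × 10^-17 s
Planck time: t_P = √(ℏG/c⁵) = 5.392 × 10^-44 s
ratio = 2.423 × 10^-17 / 5.392 × 10^-44 = 4.494 × 10^26

4.494 × 10^26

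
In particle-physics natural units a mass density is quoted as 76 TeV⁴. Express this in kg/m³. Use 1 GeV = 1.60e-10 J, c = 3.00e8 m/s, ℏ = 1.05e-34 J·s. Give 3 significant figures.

Mass density is [E]/(c²[L]³) = [E]⁴/(ℏ³c⁵).
1 GeV⁴ → 1/(ℏ³c⁵) × (1 GeV in J)⁴ = 2.33e20 kg/m³.
Convert the energy scale: 76 TeV⁴ = 7.60e13 GeV⁴.
Result: 7.60e13 × 2.33e20 = 1.77e34 kg/m³.

1.77e34 kg/m³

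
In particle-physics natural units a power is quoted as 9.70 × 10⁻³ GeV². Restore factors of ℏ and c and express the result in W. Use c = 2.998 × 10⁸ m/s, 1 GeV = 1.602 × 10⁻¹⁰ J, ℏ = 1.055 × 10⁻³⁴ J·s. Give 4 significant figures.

2.360 × 10¹² W

Power is [E]/[T] = [E]²/ℏ.
1 GeV² → 1/ℏ × (1 GeV in J)² = 2.433 × 10¹⁴ W.
Result: 9.70 × 10⁻³ × 2.433 × 10¹⁴ = 2.360 × 10¹² W.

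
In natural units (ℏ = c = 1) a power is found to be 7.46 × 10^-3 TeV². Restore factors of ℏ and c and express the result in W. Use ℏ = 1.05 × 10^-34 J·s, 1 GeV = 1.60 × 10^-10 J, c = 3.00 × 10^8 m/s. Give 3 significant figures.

1.82 × 10^18 W

Power is [E]/[T] = [E]²/ℏ.
1 GeV² → 1/ℏ × (1 GeV in J)² = 2.44 × 10^14 W.
Convert the energy scale: 7.46 × 10^-3 TeV² = 7.46 × 10^3 GeV².
Result: 7.46 × 10^3 × 2.44 × 10^14 = 1.82 × 10^18 W.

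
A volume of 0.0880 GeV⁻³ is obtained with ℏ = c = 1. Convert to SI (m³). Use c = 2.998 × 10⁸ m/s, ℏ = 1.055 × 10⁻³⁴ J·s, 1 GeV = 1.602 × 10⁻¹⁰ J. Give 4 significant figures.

6.772 × 10⁻⁴⁹ m³

Volume is [L]³ = [E]⁻³·(ℏc)³.
1 GeV⁻³ → (ℏc)³ × (1 GeV in J)⁻³ = 7.696 × 10⁻⁴⁸ m³.
Result: 0.0880 × 7.696 × 10⁻⁴⁸ = 6.772 × 10⁻⁴⁹ m³.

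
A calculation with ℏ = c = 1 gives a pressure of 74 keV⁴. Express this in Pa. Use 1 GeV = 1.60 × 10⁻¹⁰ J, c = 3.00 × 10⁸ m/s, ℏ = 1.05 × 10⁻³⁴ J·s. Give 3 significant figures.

1.55 × 10¹⁵ Pa

Pressure is [E]/[L]³ = [E]⁴/(ℏc)³.
1 GeV⁴ → 1/(ℏc)³ × (1 GeV in J)⁴ = 2.10 × 10³⁷ Pa.
Convert the energy scale: 74 keV⁴ = 7.40 × 10⁻²³ GeV⁴.
Result: 7.40 × 10⁻²³ × 2.10 × 10³⁷ = 1.55 × 10¹⁵ Pa.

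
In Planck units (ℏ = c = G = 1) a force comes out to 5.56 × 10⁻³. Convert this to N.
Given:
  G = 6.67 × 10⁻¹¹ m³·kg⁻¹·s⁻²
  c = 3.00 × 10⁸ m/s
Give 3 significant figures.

One Planck force: F_P = c⁴/G = 1.21 × 10⁴⁴ N.
5.56 × 10⁻³ × 1.21 × 10⁴⁴ N = 6.75 × 10⁴¹ N

6.75 × 10⁴¹ N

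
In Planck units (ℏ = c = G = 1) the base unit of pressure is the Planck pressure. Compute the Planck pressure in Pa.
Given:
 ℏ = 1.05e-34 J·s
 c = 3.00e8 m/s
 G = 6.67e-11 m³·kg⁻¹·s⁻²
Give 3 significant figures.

4.68e113 Pa

p_P = c⁷/(ℏG²)
  = 2.19e59 / 4.67e-55
  = 4.68e113 Pa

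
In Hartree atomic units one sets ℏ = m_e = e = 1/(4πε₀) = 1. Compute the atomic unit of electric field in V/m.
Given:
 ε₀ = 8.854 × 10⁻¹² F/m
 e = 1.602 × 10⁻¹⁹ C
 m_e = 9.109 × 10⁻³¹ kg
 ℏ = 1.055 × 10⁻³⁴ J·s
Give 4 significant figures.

E_au = E_h/(e a₀) = m_e²e⁵/((4πε₀)³ℏ⁴)
E_h = 4.354 × 10⁻¹⁸ J
a₀ = 5.297 × 10⁻¹¹ m
E_h/(e·a₀) = 5.131 × 10¹¹ V/m

5.131 × 10¹¹ V/m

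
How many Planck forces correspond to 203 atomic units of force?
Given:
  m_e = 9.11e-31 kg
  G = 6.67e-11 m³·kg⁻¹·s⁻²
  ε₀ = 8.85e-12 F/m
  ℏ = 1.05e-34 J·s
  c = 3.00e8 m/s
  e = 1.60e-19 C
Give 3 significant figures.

1.39e-49

atomic unit of force: F_au = E_h/a₀ = m_e²e⁶/((4πε₀)³ℏ⁴) = 8.33e-8 N
Planck force: F_P = c⁴/G = 1.21e44 N
203 × 8.33e-8 / 1.21e44 = 1.39e-49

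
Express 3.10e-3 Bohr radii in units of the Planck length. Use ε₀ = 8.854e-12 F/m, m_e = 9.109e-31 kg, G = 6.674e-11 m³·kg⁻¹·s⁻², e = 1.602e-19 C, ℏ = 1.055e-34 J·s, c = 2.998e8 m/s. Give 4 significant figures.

Bohr radius: a₀ = 4πε₀ℏ²/(m_e e²) = 5.297e-11 m
Planck length: ℓ_P = √(ℏG/c³) = 1.616e-35 m
3.10e-3 × 5.297e-11 / 1.616e-35 = 1.016e22

1.016e22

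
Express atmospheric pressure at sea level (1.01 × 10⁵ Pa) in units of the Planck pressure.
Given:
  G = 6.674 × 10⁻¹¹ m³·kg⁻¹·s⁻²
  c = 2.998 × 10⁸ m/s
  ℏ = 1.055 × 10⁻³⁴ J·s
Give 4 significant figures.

2.180 × 10⁻¹⁰⁹

Planck pressure: p_P = c⁷/(ℏG²) = 4.632 × 10¹¹³ Pa.
1.01 × 10⁵ / 4.632 × 10¹¹³ = 2.180 × 10⁻¹⁰⁹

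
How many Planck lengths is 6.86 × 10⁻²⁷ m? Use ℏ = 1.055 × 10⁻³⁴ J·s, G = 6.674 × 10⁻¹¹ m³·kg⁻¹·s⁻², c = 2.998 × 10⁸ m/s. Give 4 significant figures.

Planck length: ℓ_P = √(ℏG/c³) = 1.616 × 10⁻³⁵ m.
6.86 × 10⁻²⁷ / 1.616 × 10⁻³⁵ = 4.244 × 10⁸

4.244 × 10⁸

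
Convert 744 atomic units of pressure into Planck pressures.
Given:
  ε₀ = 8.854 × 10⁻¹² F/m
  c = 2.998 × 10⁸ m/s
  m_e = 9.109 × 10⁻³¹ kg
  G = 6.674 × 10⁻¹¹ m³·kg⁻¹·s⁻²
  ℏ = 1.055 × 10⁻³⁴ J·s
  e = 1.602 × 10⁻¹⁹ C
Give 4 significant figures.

4.705 × 10⁻⁹⁸

atomic unit of pressure: P_au = E_h/a₀³ = m_e⁴e¹⁰/((4πε₀)⁵ℏ⁸) = 2.929 × 10¹³ Pa
Planck pressure: p_P = c⁷/(ℏG²) = 4.632 × 10¹¹³ Pa
744 × 2.929 × 10¹³ / 4.632 × 10¹¹³ = 4.705 × 10⁻⁹⁸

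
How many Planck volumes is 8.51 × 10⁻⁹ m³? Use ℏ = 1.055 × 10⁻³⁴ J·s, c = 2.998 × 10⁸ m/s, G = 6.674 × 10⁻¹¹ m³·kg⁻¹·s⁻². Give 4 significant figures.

2.015 × 10⁹⁶

Planck volume: V_P = (ℏG/c³)^(3/2) = 4.224 × 10⁻¹⁰⁵ m³.
8.51 × 10⁻⁹ / 4.224 × 10⁻¹⁰⁵ = 2.015 × 10⁹⁶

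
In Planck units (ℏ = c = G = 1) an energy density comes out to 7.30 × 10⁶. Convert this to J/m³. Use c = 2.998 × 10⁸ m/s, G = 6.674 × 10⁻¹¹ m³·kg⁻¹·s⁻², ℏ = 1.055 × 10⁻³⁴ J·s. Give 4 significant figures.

3.382 × 10¹²⁰ J/m³

One Planck energy density: u_P = c⁷/(ℏG²) = 4.632 × 10¹¹³ J/m³.
7.30 × 10⁶ × 4.632 × 10¹¹³ J/m³ = 3.382 × 10¹²⁰ J/m³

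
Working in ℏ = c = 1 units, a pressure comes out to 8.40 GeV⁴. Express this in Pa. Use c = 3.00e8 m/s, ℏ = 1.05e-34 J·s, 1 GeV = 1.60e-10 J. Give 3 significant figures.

Pressure is [E]/[L]³ = [E]⁴/(ℏc)³.
1 GeV⁴ → 1/(ℏc)³ × (1 GeV in J)⁴ = 2.10e37 Pa.
Result: 8.40 × 2.10e37 = 1.76e38 Pa.

1.76e38 Pa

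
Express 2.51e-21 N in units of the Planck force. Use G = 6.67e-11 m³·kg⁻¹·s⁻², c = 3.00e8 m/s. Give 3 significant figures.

2.07e-65

Planck force: F_P = c⁴/G = 1.21e44 N.
2.51e-21 / 1.21e44 = 2.07e-65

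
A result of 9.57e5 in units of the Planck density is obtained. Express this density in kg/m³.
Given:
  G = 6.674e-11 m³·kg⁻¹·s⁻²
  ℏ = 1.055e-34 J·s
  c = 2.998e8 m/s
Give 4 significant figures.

One Planck density: ρ_P = c⁵/(ℏG²) = 5.154e96 kg/m³.
9.57e5 × 5.154e96 kg/m³ = 4.932e102 kg/m³

4.932e102 kg/m³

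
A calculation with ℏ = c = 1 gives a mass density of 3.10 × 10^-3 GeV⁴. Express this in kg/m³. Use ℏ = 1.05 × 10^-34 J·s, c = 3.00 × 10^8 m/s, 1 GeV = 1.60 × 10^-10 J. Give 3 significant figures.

Mass density is [E]/(c²[L]³) = [E]⁴/(ℏ³c⁵).
1 GeV⁴ → 1/(ℏ³c⁵) × (1 GeV in J)⁴ = 2.33 × 10^20 kg/m³.
Result: 3.10 × 10^-3 × 2.33 × 10^20 = 7.22 × 10^17 kg/m³.

7.22 × 10^17 kg/m³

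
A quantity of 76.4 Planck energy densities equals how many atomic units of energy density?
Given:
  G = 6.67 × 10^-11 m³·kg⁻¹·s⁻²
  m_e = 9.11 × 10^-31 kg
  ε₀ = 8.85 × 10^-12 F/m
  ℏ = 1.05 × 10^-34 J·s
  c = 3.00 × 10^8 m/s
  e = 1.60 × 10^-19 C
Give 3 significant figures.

1.19 × 10^102

Planck energy density: u_P = c⁷/(ℏG²) = 4.68 × 10^113 J/m³
atomic unit of energy density: u_au = E_h/a₀³ = m_e⁴e¹⁰/((4πε₀)⁵ℏ⁸) = 3.01 × 10^13 J/m³
76.4 × 4.68 × 10^113 / 3.01 × 10^13 = 1.19 × 10^102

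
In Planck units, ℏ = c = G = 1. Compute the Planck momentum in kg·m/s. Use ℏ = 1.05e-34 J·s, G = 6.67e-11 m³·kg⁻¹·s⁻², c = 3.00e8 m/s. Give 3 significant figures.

6.52 kg·m/s

From ℏ = c = G = 1 the momentum scale is p_P = √(ℏc³/G).
  = √(42.5)
  = 6.52 kg·m/s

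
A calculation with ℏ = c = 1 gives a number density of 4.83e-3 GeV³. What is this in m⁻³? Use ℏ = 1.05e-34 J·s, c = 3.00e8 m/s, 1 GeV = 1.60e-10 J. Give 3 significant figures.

Number density is [L]⁻³ = [E]³/(ℏc)³.
1 GeV³ → 1/(ℏc)³ × (1 GeV in J)³ = 1.31e47 m⁻³.
Result: 4.83e-3 × 1.31e47 = 6.33e44 m⁻³.

6.33e44 m⁻³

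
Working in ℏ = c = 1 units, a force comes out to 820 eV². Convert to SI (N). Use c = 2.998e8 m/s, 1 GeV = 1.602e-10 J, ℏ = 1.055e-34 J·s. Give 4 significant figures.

Force is [E]/[L] = [E]²/(ℏc); restore (ℏc)⁻¹.
1 GeV² → 1/(ℏc) × (1 GeV in J)² = 8.114e5 N.
Convert the energy scale: 820 eV² = 8.20e-16 GeV².
Result: 8.20e-16 × 8.114e5 = 6.654e-10 N.

6.654e-10 N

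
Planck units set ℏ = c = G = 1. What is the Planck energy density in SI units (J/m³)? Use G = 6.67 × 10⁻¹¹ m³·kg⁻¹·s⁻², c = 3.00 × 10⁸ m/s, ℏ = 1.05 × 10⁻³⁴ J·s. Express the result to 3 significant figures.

From ℏ = c = G = 1 the energy density scale is u_P = c⁷/(ℏG²).
  = 2.19 × 10⁵⁹ / 4.67 × 10⁻⁵⁵
  = 4.68 × 10¹¹³ J/m³

4.68 × 10¹¹³ J/m³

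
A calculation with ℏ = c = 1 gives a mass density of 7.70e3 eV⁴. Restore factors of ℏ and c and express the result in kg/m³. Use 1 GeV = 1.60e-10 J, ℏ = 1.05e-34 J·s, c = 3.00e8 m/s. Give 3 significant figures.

1.79e-12 kg/m³

Mass density is [E]/(c²[L]³) = [E]⁴/(ℏ³c⁵).
1 GeV⁴ → 1/(ℏ³c⁵) × (1 GeV in J)⁴ = 2.33e20 kg/m³.
Convert the energy scale: 7.70e3 eV⁴ = 7.70e-33 GeV⁴.
Result: 7.70e-33 × 2.33e20 = 1.79e-12 kg/m³.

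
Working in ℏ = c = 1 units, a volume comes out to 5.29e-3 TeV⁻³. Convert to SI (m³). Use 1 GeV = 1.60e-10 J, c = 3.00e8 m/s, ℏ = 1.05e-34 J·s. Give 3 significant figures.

4.04e-59 m³

Volume is [L]³ = [E]⁻³·(ℏc)³.
1 GeV⁻³ → (ℏc)³ × (1 GeV in J)⁻³ = 7.63e-48 m³.
Convert the energy scale: 5.29e-3 TeV⁻³ = 5.29e-12 GeV⁻³.
Result: 5.29e-12 × 7.63e-48 = 4.04e-59 m³.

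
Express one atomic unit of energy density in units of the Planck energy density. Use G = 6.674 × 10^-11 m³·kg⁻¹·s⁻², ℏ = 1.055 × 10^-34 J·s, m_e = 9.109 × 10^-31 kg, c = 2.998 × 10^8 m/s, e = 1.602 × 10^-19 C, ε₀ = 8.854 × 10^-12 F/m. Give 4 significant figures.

atomic unit of energy density: u_au = E_h/a₀³ = m_e⁴e¹⁰/((4πε₀)⁵ℏ⁸) = 2.929 × 10^13 J/m³
Planck energy density: u_P = c⁷/(ℏG²) = 4.632 × 10^113 J/m³
ratio = 2.929 × 10^13 / 4.632 × 10^113 = 6.323 × 10^-101

6.323 × 10^-101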